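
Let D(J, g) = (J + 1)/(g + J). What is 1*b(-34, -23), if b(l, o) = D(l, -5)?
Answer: 11/13 ≈ 0.84615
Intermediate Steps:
D(J, g) = (1 + J)/(J + g)
b(l, o) = (1 + l)/(-5 + l) (b(l, o) = (1 + l)/(l - 5) = (1 + l)/(-5 + l))
1*b(-34, -23) = 1*((1 - 34)/(-5 - 34)) = 1*(-33/(-39)) = 1*(-1/39*(-33)) = 1*(11/13) = 11/13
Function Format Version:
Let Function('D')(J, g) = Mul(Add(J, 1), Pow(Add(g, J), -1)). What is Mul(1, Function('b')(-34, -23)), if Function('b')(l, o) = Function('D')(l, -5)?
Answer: Rational(11, 13) ≈ 0.84615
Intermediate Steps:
Function('D')(J, g) = Mul(Pow(Add(J, g), -1), Add(1, J)) (Function('D')(J, g) = Mul(Add(1, J), Pow(Add(J, g), -1)) = Mul(Pow(Add(J, g), -1), Add(1, J)))
Function('b')(l, o) = Mul(Pow(Add(-5, l), -1), Add(1, l)) (Function('b')(l, o) = Mul(Pow(Add(l, -5), -1), Add(1, l)) = Mul(Pow(Add(-5, l), -1), Add(1, l)))
Mul(1, Function('b')(-34, -23)) = Mul(1, Mul(Pow(Add(-5, -34), -1), Add(1, -34))) = Mul(1, Mul(Pow(-39, -1), -33)) = Mul(1, Mul(Rational(-1, 39), -33)) = Mul(1, Rational(11, 13)) = Rational(11, 13)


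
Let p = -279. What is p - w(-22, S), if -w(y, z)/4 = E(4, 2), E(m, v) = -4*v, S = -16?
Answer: -311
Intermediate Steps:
w(y, z) = 32 (w(y, z) = -(-16)*2 = -4*(-8) = 32)
p - w(-22, S) = -279 - 1*32 = -279 - 32 = -311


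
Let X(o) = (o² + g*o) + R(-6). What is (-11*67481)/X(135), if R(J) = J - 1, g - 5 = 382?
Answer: -742291/70463 ≈ -10.534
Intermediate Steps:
g = 387 (g = 5 + 382 = 387)
R(J) = -1 + J
X(o) = -7 + o² + 387*o (X(o) = (o² + 387*o) + (-1 - 6) = (o² + 387*o) - 7 = -7 + o² + 387*o)
(-11*67481)/X(135) = (-11*67481)/(-7 + 135² + 387*135) = -742291/(-7 + 18225 + 52245) = -742291/70463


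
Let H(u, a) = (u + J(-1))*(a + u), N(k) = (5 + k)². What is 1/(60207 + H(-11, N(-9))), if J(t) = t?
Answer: 1/60147 ≈ 1.6626e-5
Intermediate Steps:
H(u, a) = (-1 + u)*(a + u) (H(u, a) = (u - 1)*(a + u) = (-1 + u)*(a + u))
1/(60207 + H(-11, N(-9))) = 1/(60207 + ((-11)² - (5 - 9)² - 1*(-11) + (5 - 9)²*(-11))) = 1/(60207 + (121 - 1*(-4)² + 11 + (-4)²*(-11))) = 1/(60207 + (121 - 1*16 + 11 + 16*(-11))) = 1/(60207 + (121 - 16 + 11 - 176)) = 1/(60207 - 60) = 1/60147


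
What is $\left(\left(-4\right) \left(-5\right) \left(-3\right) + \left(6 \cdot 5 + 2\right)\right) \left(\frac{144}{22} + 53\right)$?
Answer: $- \frac{18340}{11} \approx -1667.3$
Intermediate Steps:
$\left(\left(-4\right) \left(-5\right) \left(-3\right) + \left(6 \cdot 5 + 2\right)\right) \left(\frac{144}{22} + 53\right) = \left(20 \left(-3\right) + \left(30 + 2\right)\right) \left(144 \cdot \frac{1}{22} + 53\right) = \left(-60 + 32\right) \left(\frac{72}{11} + 53\right) = \left(-28\right) \frac{655}{11} = - \frac{18340}{11}$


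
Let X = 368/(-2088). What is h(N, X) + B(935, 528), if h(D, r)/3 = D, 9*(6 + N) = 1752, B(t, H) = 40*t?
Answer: 37966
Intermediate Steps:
X = -46/261 (X = 368*(-1/2088) = -46/261 ≈ -0.17625)
N = 566/3 (N = -6 + (⅑)*1752 = -6 + 584/3 = 566/3 ≈ 188.67)
h(D, r) = 3*D
h(N, X) + B(935, 528) = 3*(566/3) + 40*935 = 566 + 37400 = 37966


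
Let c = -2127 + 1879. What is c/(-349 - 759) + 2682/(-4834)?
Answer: -221603/669509 ≈ -0.33099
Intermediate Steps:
c = -248
c/(-349 - 759) + 2682/(-4834) = -248/(-349 - 759) + 2682/(-4834) = -248/(-1108) + 2682*(-1/4834) = -248*(-1/1108) - 1341/2417 = 62/277 - 1341/2417 = -221603/669509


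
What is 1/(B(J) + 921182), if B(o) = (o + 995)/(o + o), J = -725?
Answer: 145/133571363 ≈ 1.0856e-6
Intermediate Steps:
B(o) = (995 + o)/(2*o) (B(o) = (995 + o)/((2*o)) = (995 + o)*(1/(2*o)) = (995 + o)/(2*o))
1/(B(J) + 921182) = 1/((½)*(995 - 725)/(-725) + 921182) = 1/((½)*(-1/725)*270 + 921182) = 1/(-27/145 + 921182) = 1/(133571363/145) = 145/133571363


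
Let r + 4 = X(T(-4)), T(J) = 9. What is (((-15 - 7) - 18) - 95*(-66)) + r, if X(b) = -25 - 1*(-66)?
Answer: 6267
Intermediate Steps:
X(b) = 41 (X(b) = -25 + 66 = 41)
r = 37 (r = -4 + 41 = 37)
(((-15 - 7) - 18) - 95*(-66)) + r = (((-15 - 7) - 18) - 95*(-66)) + 37 = ((-22 - 18) + 6270) + 37 = (-40 + 6270) + 37 = 6230 + 37 = 6267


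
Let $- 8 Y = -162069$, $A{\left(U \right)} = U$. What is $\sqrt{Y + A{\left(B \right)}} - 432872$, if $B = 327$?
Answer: $-432872 + \frac{\sqrt{329370}}{4} \approx -4.3273 \cdot 10^{5}$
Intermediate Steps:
$Y = \frac{162069}{8}$ ($Y = \left(- \frac{1}{8}\right) \left(-162069\right) = \frac{162069}{8} \approx 20259.0$)
$\sqrt{Y + A{\left(B \right)}} - 432872 = \sqrt{\frac{162069}{8} + 327} - 432872 = \sqrt{\frac{164685}{8}} - 432872 = \frac{\sqrt{329370}}{4} - 432872 = -432872 + \frac{\sqrt{329370}}{4}$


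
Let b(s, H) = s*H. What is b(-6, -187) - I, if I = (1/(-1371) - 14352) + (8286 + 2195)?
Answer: 6845404/1371 ≈ 4993.0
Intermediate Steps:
b(s, H) = H*s
I = -5307142/1371 (I = (-1/1371 - 14352) + 10481 = -19676593/1371 + 10481 = -5307142/1371 ≈ -3871.0)
b(-6, -187) - I = -187*(-6) - 1*(-5307142/1371) = 1122 + 5307142/1371 = 6845404/1371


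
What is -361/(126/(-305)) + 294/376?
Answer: 10359131/11844 ≈ 874.63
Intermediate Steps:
-361/(126/(-305)) + 294/376 = -361/(126*(-1/305)) + 294*(1/376) = -361/(-126/305) + 147/188 = -361*(-305/126) + 147/188 = 110105/126 + 147/188 = 10359131/11844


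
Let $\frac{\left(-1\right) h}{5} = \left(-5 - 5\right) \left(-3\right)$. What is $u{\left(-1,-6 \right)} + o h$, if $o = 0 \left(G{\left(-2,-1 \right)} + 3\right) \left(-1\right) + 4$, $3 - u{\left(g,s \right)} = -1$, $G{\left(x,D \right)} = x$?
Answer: $-596$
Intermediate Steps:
$u{\left(g,s \right)} = 4$ ($u{\left(g,s \right)} = 3 - -1 = 3 + 1 = 4$)
$h = -150$ ($h = - 5 \left(-5 - 5\right) \left(-3\right) = - 5 \left(\left(-10\right) \left(-3\right)\right) = \left(-5\right) 30 = -150$)
$o = 4$ ($o = 0 \left(-2 + 3\right) \left(-1\right) + 4 = 0 \cdot 1 \left(-1\right) + 4 = 0 \left(-1\right) + 4 = 0 + 4 = 4$)
$u{\left(-1,-6 \right)} + o h = 4 + 4 \left(-150\right) = 4 - 600 = -596$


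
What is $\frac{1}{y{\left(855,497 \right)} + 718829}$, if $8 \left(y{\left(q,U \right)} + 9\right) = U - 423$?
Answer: $\frac{4}{2875317} \approx 1.3912 \cdot 10^{-6}$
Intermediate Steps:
$y{\left(q,U \right)} = - \frac{495}{8} + \frac{U}{8}$ ($y{\left(q,U \right)} = -9 + \frac{U - 423}{8} = -9 + \frac{-423 + U}{8} = -9 + \left(- \frac{423}{8} + \frac{U}{8}\right) = - \frac{495}{8} + \frac{U}{8}$)
$\frac{1}{y{\left(855,497 \right)} + 718829} = \frac{1}{\left(- \frac{495}{8} + \frac{1}{8} \cdot 497\right) + 718829} = \frac{1}{\left(- \frac{495}{8} + \frac{497}{8}\right) + 718829} = \frac{1}{\frac{1}{4} + 718829} = \frac{1}{\frac{2875317}{4}} = \frac{4}{2875317}$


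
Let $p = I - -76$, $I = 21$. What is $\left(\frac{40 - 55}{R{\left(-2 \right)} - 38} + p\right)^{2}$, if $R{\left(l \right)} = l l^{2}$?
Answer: $\frac{20043529}{2116} \approx 9472.4$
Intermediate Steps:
$p = 97$ ($p = 21 - -76 = 21 + 76 = 97$)
$R{\left(l \right)} = l^{3}$
$\left(\frac{40 - 55}{R{\left(-2 \right)} - 38} + p\right)^{2} = \left(\frac{40 - 55}{\left(-2\right)^{3} - 38} + 97\right)^{2} = \left(- \frac{15}{-8 - 38} + 97\right)^{2} = \left(- \frac{15}{-46} + 97\right)^{2} = \left(\left(-15\right) \left(- \frac{1}{46}\right) + 97\right)^{2} = \left(\frac{15}{46} + 97\right)^{2} = \left(\frac{4477}{46}\right)^{2} = \frac{20043529}{2116}$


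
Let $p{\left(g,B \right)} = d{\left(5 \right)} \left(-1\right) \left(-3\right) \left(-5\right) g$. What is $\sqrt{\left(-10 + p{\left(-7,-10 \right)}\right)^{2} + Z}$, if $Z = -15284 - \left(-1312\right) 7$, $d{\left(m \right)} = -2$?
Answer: $30 \sqrt{47} \approx 205.67$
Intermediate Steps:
$p{\left(g,B \right)} = 30 g$ ($p{\left(g,B \right)} = - 2 \left(-1\right) \left(-3\right) \left(-5\right) g = - 2 \cdot 3 \left(-5\right) g = \left(-2\right) \left(-15\right) g = 30 g$)
$Z = -6100$ ($Z = -15284 - -9184 = -15284 + 9184 = -6100$)
$\sqrt{\left(-10 + p{\left(-7,-10 \right)}\right)^{2} + Z} = \sqrt{\left(-10 + 30 \left(-7\right)\right)^{2} - 6100} = \sqrt{\left(-10 - 210\right)^{2} - 6100} = \sqrt{\left(-220\right)^{2} - 6100} = \sqrt{48400 - 6100} = \sqrt{42300} = 30 \sqrt{47}$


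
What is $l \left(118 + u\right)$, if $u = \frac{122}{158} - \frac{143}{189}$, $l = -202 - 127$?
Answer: $- \frac{82818230}{2133} \approx -38827.0$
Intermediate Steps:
$l = -329$ ($l = -202 - 127 = -329$)
$u = \frac{232}{14931}$ ($u = 122 \cdot \frac{1}{158} - \frac{143}{189} = \frac{61}{79} - \frac{143}{189} = \frac{232}{14931} \approx 0.015538$)
$l \left(118 + u\right) = - 329 \left(118 + \frac{232}{14931}\right) = \left(-329\right) \frac{1762090}{14931} = - \frac{82818230}{2133}$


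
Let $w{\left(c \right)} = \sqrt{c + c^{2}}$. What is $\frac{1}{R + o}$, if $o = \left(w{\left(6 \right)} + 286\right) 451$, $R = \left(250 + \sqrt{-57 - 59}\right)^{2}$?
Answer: $\frac{1}{191370 + 451 \sqrt{42} + 1000 i \sqrt{29}} \approx 5.1429 \cdot 10^{-6} - 1.4255 \cdot 10^{-7} i$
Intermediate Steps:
$R = \left(250 + 2 i \sqrt{29}\right)^{2}$ ($R = \left(250 + \sqrt{-116}\right)^{2} = \left(250 + 2 i \sqrt{29}\right)^{2} \approx 62384.0 + 5385.2 i$)
$o = 128986 + 451 \sqrt{42}$ ($o = \left(\sqrt{6 \left(1 + 6\right)} + 286\right) 451 = \left(\sqrt{6 \cdot 7} + 286\right) 451 = \left(\sqrt{42} + 286\right) 451 = \left(286 + \sqrt{42}\right) 451 = 128986 + 451 \sqrt{42} \approx 1.3191 \cdot 10^{5}$)
$\frac{1}{R + o} = \frac{1}{\left(62384 + 1000 i \sqrt{29}\right) + \left(128986 + 451 \sqrt{42}\right)} = \frac{1}{191370 + 451 \sqrt{42} + 1000 i \sqrt{29}}$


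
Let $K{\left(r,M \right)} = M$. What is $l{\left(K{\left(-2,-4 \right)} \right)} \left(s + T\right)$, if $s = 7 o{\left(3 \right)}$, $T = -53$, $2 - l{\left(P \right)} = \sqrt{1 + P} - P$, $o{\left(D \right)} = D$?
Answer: $64 + 32 i \sqrt{3} \approx 64.0 + 55.426 i$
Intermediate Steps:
$l{\left(P \right)} = 2 + P - \sqrt{1 + P}$ ($l{\left(P \right)} = 2 - \left(\sqrt{1 + P} - P\right) = 2 + \left(P - \sqrt{1 + P}\right) = 2 + P - \sqrt{1 + P}$)
$s = 21$ ($s = 7 \cdot 3 = 21$)
$l{\left(K{\left(-2,-4 \right)} \right)} \left(s + T\right) = \left(2 - 4 - \sqrt{1 - 4}\right) \left(21 - 53\right) = \left(2 - 4 - \sqrt{-3}\right) \left(-32\right) = \left(2 - 4 - i \sqrt{3}\right) \left(-32\right) = \left(-2 - i \sqrt{3}\right) \left(-32\right) = 64 + 32 i \sqrt{3}$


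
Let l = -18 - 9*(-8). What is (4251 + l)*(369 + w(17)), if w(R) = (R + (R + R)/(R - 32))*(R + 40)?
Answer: 5203884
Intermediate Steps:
l = 54 (l = -18 + 72 = 54)
w(R) = (40 + R)*(R + 2*R/(-32 + R)) (w(R) = (R + (2*R)/(-32 + R))*(40 + R) = (R + 2*R/(-32 + R))*(40 + R) = (40 + R)*(R + 2*R/(-32 + R)))
(4251 + l)*(369 + w(17)) = (4251 + 54)*(369 + 17*(-1200 + 17² + 10*17)/(-32 + 17)) = 4305*(369 + 17*(-1200 + 289 + 170)/(-15)) = 4305*(369 + 17*(-1/15)*(-741)) = 4305*(369 + 4199/5) = 4305*(6044/5) = 5203884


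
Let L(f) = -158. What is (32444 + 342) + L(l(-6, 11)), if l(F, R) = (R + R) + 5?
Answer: 32628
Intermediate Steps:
l(F, R) = 5 + 2*R (l(F, R) = 2*R + 5 = 5 + 2*R)
(32444 + 342) + L(l(-6, 11)) = (32444 + 342) - 158 = 32786 - 158 = 32628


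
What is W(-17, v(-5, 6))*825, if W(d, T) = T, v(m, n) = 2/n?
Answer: 275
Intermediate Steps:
W(-17, v(-5, 6))*825 = (2/6)*825 = (2*(1/6))*825 = (1/3)*825 = 275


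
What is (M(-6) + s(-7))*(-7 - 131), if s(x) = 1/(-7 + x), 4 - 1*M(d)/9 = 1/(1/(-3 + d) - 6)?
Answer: -1987131/385 ≈ -5161.4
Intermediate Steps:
M(d) = 36 - 9/(-6 + 1/(-3 + d)) (M(d) = 36 - 9/(1/(-3 + d) - 6) = 36 - 9/(-6 + 1/(-3 + d)))
(M(-6) + s(-7))*(-7 - 131) = (9*(-79 + 25*(-6))/(-19 + 6*(-6)) + 1/(-7 - 7))*(-7 - 131) = (9*(-79 - 150)/(-19 - 36) + 1/(-14))*(-138) = (9*(-229)/(-55) - 1/14)*(-138) = (9*(-1/55)*(-229) - 1/14)*(-138) = (2061/55 - 1/14)*(-138) = (28799/770)*(-138) = -1987131/385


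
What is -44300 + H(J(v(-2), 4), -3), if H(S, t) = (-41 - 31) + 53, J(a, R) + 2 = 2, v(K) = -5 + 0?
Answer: -44319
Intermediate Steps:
v(K) = -5
J(a, R) = 0 (J(a, R) = -2 + 2 = 0)
H(S, t) = -19 (H(S, t) = -72 + 53 = -19)
-44300 + H(J(v(-2), 4), -3) = -44300 - 19 = -44319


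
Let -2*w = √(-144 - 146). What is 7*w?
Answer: -7*I*√290/2 ≈ -59.603*I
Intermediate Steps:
w = -I*√290/2 (w = -√(-144 - 146)/2 = -I*√290/2 ≈ -8.5147*I)
7*w = 7*(-I*√290/2) = -7*I*√290/2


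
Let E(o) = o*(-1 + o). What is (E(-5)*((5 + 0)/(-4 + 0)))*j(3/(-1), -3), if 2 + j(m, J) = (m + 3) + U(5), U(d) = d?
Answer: -225/2 ≈ -112.50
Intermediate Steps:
j(m, J) = 6 + m (j(m, J) = -2 + ((m + 3) + 5) = -2 + ((3 + m) + 5) = -2 + (8 + m) = 6 + m)
(E(-5)*((5 + 0)/(-4 + 0)))*j(3/(-1), -3) = ((-5*(-1 - 5))*((5 + 0)/(-4 + 0)))*(6 + 3/(-1)) = ((-5*(-6))*(5/(-4)))*(6 + 3*(-1)) = (30*(5*(-1/4)))*(6 - 3) = (30*(-5/4))*3 = -75/2*3 = -225/2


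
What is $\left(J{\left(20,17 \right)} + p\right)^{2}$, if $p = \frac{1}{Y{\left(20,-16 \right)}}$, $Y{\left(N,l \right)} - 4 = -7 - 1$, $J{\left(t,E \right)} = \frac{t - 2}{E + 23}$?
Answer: $\frac{1}{25} \approx 0.04$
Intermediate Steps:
$J{\left(t,E \right)} = \frac{-2 + t}{23 + E}$
$Y{\left(N,l \right)} = -4$ ($Y{\left(N,l \right)} = 4 - 8 = -4$)
$p = - \frac{1}{4}$ ($p = \frac{1}{-4} = - \frac{1}{4} \approx -0.25$)
$\left(J{\left(20,17 \right)} + p\right)^{2} = \left(\frac{-2 + 20}{23 + 17} - \frac{1}{4}\right)^{2} = \left(\frac{1}{40} \cdot 18 - \frac{1}{4}\right)^{2} = \left(\frac{9}{20} - \frac{1}{4}\right)^{2} = \left(\frac{1}{5}\right)^{2} = \frac{1}{25}$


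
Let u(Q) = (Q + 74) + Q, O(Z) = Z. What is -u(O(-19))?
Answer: -36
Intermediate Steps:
u(Q) = 74 + 2*Q (u(Q) = (74 + Q) + Q = 74 + 2*Q)
-u(O(-19)) = -(74 + 2*(-19)) = -(74 - 38) = -1*36 = -36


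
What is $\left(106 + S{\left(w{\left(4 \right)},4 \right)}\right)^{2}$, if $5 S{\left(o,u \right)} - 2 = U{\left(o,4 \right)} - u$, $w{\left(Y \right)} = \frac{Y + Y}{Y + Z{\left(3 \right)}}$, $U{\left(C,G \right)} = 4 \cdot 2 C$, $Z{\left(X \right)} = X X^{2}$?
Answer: $\frac{270010624}{24025} \approx 11239.0$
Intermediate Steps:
$Z{\left(X \right)} = X^{3}$
$U{\left(C,G \right)} = 8 C$
$w{\left(Y \right)} = \frac{2 Y}{27 + Y}$ ($w{\left(Y \right)} = \frac{Y + Y}{Y + 3^{3}} = \frac{2 Y}{Y + 27} = \frac{2 Y}{27 + Y}$)
$S{\left(o,u \right)} = \frac{2}{5} - \frac{u}{5} + \frac{8 o}{5}$ ($S{\left(o,u \right)} = \frac{2}{5} + \frac{8 o - u}{5} = \frac{2}{5} + \frac{- u + 8 o}{5} = \frac{2}{5} + \left(- \frac{u}{5} + \frac{8 o}{5}\right) = \frac{2}{5} - \frac{u}{5} + \frac{8 o}{5}$)
$\left(106 + S{\left(w{\left(4 \right)},4 \right)}\right)^{2} = \left(106 + \left(\frac{2}{5} - \frac{4}{5} + \frac{8 \cdot 2 \cdot 4 \frac{1}{27 + 4}}{5}\right)\right)^{2} = \left(106 + \left(\frac{2}{5} - \frac{4}{5} + \frac{8 \cdot 2 \cdot 4 \cdot \frac{1}{31}}{5}\right)\right)^{2} = \left(106 + \left(\frac{2}{5} - \frac{4}{5} + \frac{8}{5} \cdot \frac{8}{31}\right)\right)^{2} = \left(106 + \left(\frac{2}{5} - \frac{4}{5} + \frac{64}{155}\right)\right)^{2} = \left(106 + \frac{2}{155}\right)^{2} = \left(\frac{16432}{155}\right)^{2} = \frac{270010624}{24025}$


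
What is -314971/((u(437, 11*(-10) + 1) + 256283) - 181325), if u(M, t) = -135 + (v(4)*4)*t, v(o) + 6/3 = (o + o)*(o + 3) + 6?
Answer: -314971/48663 ≈ -6.4725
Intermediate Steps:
v(o) = 4 + 2*o*(3 + o) (v(o) = -2 + ((o + o)*(o + 3) + 6) = -2 + ((2*o)*(3 + o) + 6) = -2 + (2*o*(3 + o) + 6) = -2 + (6 + 2*o*(3 + o)) = 4 + 2*o*(3 + o))
u(M, t) = -135 + 240*t (u(M, t) = -135 + ((4 + 2*4² + 6*4)*4)*t = -135 + ((4 + 2*16 + 24)*4)*t = -135 + ((4 + 32 + 24)*4)*t = -135 + (60*4)*t = -135 + 240*t)
-314971/((u(437, 11*(-10) + 1) + 256283) - 181325) = -314971/(((-135 + 240*(11*(-10) + 1)) + 256283) - 181325) = -314971/(((-135 + 240*(-110 + 1)) + 256283) - 181325) = -314971/(((-135 + 240*(-109)) + 256283) - 181325) = -314971/(((-135 - 26160) + 256283) - 181325) = -314971/((-26295 + 256283) - 181325) = -314971/(229988 - 181325) = -314971/48663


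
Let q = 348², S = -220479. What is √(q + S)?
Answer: 25*I*√159 ≈ 315.24*I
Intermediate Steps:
q = 121104
√(q + S) = √(121104 - 220479) = √(-99375) = 25*I*√159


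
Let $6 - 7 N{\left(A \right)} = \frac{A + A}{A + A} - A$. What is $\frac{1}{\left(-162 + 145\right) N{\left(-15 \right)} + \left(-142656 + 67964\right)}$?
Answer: $- \frac{7}{522674} \approx -1.3393 \cdot 10^{-5}$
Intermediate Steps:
$N{\left(A \right)} = \frac{5}{7} + \frac{A}{7}$ ($N{\left(A \right)} = \frac{6}{7} - \frac{\frac{A + A}{A + A} - A}{7} = \frac{6}{7} - \frac{\frac{2 A}{2 A} - A}{7} = \frac{6}{7} - \frac{2 A \frac{1}{2 A} - A}{7} = \frac{6}{7} - \frac{1 - A}{7} = \frac{6}{7} + \left(- \frac{1}{7} + \frac{A}{7}\right) = \frac{5}{7} + \frac{A}{7}$)
$\frac{1}{\left(-162 + 145\right) N{\left(-15 \right)} + \left(-142656 + 67964\right)} = \frac{1}{\left(-162 + 145\right) \left(\frac{5}{7} + \frac{1}{7} \left(-15\right)\right) + \left(-142656 + 67964\right)} = \frac{1}{- 17 \left(\frac{5}{7} - \frac{15}{7}\right) - 74692} = \frac{1}{\left(-17\right) \left(- \frac{10}{7}\right) - 74692} = \frac{1}{\frac{170}{7} - 74692} = \frac{1}{- \frac{522674}{7}} = - \frac{7}{522674}$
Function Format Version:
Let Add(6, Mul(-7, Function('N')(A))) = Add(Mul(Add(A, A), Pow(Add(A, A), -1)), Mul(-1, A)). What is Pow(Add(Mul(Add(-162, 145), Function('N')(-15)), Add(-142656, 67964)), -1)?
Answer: Rational(-7, 522674) ≈ -1.3393e-5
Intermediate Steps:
Function('N')(A) = Add(Rational(5, 7), Mul(Rational(1, 7), A)) (Function('N')(A) = Add(Rational(6, 7), Mul(Rational(-1, 7), Add(Mul(Add(A, A), Pow(Add(A, A), -1)), Mul(-1, A)))) = Add(Rational(6, 7), Mul(Rational(-1, 7), Add(Mul(Mul(2, A), Pow(Mul(2, A), -1)), Mul(-1, A)))) = Add(Rational(6, 7), Mul(Rational(-1, 7), Add(Mul(Mul(2, A), Mul(Rational(1, 2), Pow(A, -1))), Mul(-1, A)))) = Add(Rational(6, 7), Mul(Rational(-1, 7), Add(1, Mul(-1, A)))) = Add(Rational(6, 7), Add(Rational(-1, 7), Mul(Rational(1, 7), A))) = Add(Rational(5, 7), Mul(Rational(1, 7), A)))
Pow(Add(Mul(Add(-162, 145), Function('N')(-15)), Add(-142656, 67964)), -1) = Pow(Add(Mul(Add(-162, 145), Add(Rational(5, 7), Mul(Rational(1, 7), -15))), Add(-142656, 67964)), -1) = Pow(Add(Mul(-17, Add(Rational(5, 7), Rational(-15, 7))), -74692), -1) = Pow(Add(Mul(-17, Rational(-10, 7)), -74692), -1) = Pow(Add(Rational(170, 7), -74692), -1) = Pow(Rational(-522674, 7), -1) = Rational(-7, 522674)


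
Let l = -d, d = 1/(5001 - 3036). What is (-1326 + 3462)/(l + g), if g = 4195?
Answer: 2098620/4121587 ≈ 0.50918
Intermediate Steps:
d = 1/1965 ≈ 0.00050891
l = -1/1965 (l = -1*1/1965 = -1/1965 ≈ -0.00050891)
(-1326 + 3462)/(l + g) = (-1326 + 3462)/(-1/1965 + 4195) = 2136/(8243174/1965) = 2136*(1965/8243174) = 2098620/4121587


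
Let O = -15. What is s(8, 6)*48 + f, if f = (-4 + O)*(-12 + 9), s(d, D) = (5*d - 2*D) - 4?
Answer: 1209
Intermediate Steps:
s(d, D) = -4 - 2*D + 5*d (s(d, D) = (-2*D + 5*d) - 4 = -4 - 2*D + 5*d)
f = 57 (f = (-4 - 15)*(-12 + 9) = -19*(-3) = 57)
s(8, 6)*48 + f = (-4 - 2*6 + 5*8)*48 + 57 = (-4 - 12 + 40)*48 + 57 = 24*48 + 57 = 1152 + 57 = 1209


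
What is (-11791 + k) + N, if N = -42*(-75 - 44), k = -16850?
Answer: -23643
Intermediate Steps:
N = 4998 (N = -42*(-119) = 4998)
(-11791 + k) + N = (-11791 - 16850) + 4998 = -28641 + 4998 = -23643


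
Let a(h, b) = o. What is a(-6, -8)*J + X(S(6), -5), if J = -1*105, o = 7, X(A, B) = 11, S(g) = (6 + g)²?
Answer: -724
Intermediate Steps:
a(h, b) = 7
J = -105
a(-6, -8)*J + X(S(6), -5) = 7*(-105) + 11 = -735 + 11 = -724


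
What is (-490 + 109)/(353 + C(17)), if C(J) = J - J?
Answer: -381/353 ≈ -1.0793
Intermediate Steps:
C(J) = 0
(-490 + 109)/(353 + C(17)) = (-490 + 109)/(353 + 0) = -381/353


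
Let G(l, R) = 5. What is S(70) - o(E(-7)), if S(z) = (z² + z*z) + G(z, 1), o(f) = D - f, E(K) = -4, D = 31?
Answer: 9770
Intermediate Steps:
o(f) = 31 - f
S(z) = 5 + 2*z² (S(z) = (z² + z*z) + 5 = (z² + z²) + 5 = 2*z² + 5 = 5 + 2*z²)
S(70) - o(E(-7)) = (5 + 2*70²) - (31 - 1*(-4)) = (5 + 2*4900) - (31 + 4) = (5 + 9800) - 1*35 = 9805 - 35 = 9770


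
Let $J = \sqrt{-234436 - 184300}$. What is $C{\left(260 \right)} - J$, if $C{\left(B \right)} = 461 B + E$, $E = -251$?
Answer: $119609 - 4 i \sqrt{26171} \approx 1.1961 \cdot 10^{5} - 647.1 i$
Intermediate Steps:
$J = 4 i \sqrt{26171}$ ($J = \sqrt{-418736} = 4 i \sqrt{26171} \approx 647.1 i$)
$C{\left(B \right)} = -251 + 461 B$ ($C{\left(B \right)} = 461 B - 251 = -251 + 461 B$)
$C{\left(260 \right)} - J = \left(-251 + 461 \cdot 260\right) - 4 i \sqrt{26171} = \left(-251 + 119860\right) - 4 i \sqrt{26171} = 119609 - 4 i \sqrt{26171}$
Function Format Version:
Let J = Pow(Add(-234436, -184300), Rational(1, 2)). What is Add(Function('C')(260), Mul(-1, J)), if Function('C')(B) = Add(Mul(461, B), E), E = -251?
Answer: Add(119609, Mul(-4, I, Pow(26171, Rational(1, 2)))) ≈ Add(1.1961e+5, Mul(-647.10, I))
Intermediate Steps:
J = Mul(4, I, Pow(26171, Rational(1, 2))) (J = Pow(-418736, Rational(1, 2)) = Mul(4, I, Pow(26171, Rational(1, 2))) ≈ Mul(647.10, I))
Function('C')(B) = Add(-251, Mul(461, B)) (Function('C')(B) = Add(Mul(461, B), -251) = Add(-251, Mul(461, B)))
Add(Function('C')(260), Mul(-1, J)) = Add(Add(-251, Mul(461, 260)), Mul(-1, Mul(4, I, Pow(26171, Rational(1, 2))))) = Add(Add(-251, 119860), Mul(-4, I, Pow(26171, Rational(1, 2)))) = Add(119609, Mul(-4, I, Pow(26171, Rational(1, 2))))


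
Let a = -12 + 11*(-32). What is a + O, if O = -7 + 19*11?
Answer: -162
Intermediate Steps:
a = -364 (a = -12 - 352 = -364)
O = 202 (O = -7 + 209 = 202)
a + O = -364 + 202 = -162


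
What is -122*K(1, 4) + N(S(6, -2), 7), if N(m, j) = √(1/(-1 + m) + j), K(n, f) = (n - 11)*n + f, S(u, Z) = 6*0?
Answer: 732 + √6 ≈ 734.45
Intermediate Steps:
S(u, Z) = 0
K(n, f) = f + n*(-11 + n) (K(n, f) = (-11 + n)*n + f = n*(-11 + n) + f = f + n*(-11 + n))
N(m, j) = √(j + 1/(-1 + m))
-122*K(1, 4) + N(S(6, -2), 7) = -122*(4 + 1² - 11*1) + √((1 + 7*(-1 + 0))/(-1 + 0)) = -122*(4 + 1 - 11) + √((1 + 7*(-1))/(-1)) = -122*(-6) + √(-(1 - 7)) = 732 + √(-1*(-6)) = 732 + √6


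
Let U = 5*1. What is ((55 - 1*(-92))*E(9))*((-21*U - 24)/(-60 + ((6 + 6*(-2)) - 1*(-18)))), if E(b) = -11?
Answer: -69531/16 ≈ -4345.7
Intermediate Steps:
U = 5
((55 - 1*(-92))*E(9))*((-21*U - 24)/(-60 + ((6 + 6*(-2)) - 1*(-18)))) = ((55 - 1*(-92))*(-11))*((-21*5 - 24)/(-60 + ((6 + 6*(-2)) - 1*(-18)))) = ((55 + 92)*(-11))*((-105 - 24)/(-60 + ((6 - 12) + 18))) = (147*(-11))*(-129/(-60 + (-6 + 18))) = -(-208593)/(-60 + 12) = -(-208593)/(-48) = -(-208593)*(-1)/48 = -1617*43/16 = -69531/16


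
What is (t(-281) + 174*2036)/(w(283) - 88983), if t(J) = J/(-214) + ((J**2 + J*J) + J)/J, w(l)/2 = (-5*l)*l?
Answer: -75692723/190432822 ≈ -0.39748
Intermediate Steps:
w(l) = -10*l**2 (w(l) = 2*((-5*l)*l) = 2*(-5*l**2) = -10*l**2)
t(J) = -J/214 + (J + 2*J**2)/J (t(J) = J*(-1/214) + ((J**2 + J**2) + J)/J = -J/214 + (2*J**2 + J)/J = -J/214 + (J + 2*J**2)/J)
(t(-281) + 174*2036)/(w(283) - 88983) = ((1 + (427/214)*(-281)) + 174*2036)/(-10*283**2 - 88983) = ((1 - 119987/214) + 354264)/(-10*80089 - 88983) = (-119773/214 + 354264)/(-800890 - 88983) = (75692723/214)/(-889873) = (75692723/214)*(-1/889873) = -75692723/190432822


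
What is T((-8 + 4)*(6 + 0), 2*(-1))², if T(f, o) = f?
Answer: 576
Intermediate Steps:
T((-8 + 4)*(6 + 0), 2*(-1))² = ((-8 + 4)*(6 + 0))² = (-4*6)² = (-24)² = 576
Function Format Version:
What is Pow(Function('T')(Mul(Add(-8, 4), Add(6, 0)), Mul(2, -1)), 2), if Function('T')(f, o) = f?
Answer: 576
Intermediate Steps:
Pow(Function('T')(Mul(Add(-8, 4), Add(6, 0)), Mul(2, -1)), 2) = Pow(Mul(Add(-8, 4), Add(6, 0)), 2) = Pow(Mul(-4, 6), 2) = Pow(-24, 2) = 576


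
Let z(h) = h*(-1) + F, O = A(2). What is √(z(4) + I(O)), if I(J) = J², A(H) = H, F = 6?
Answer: √6 ≈ 2.4495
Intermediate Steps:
O = 2
z(h) = 6 - h (z(h) = h*(-1) + 6 = -h + 6 = 6 - h)
√(z(4) + I(O)) = √((6 - 1*4) + 2²) = √((6 - 4) + 4) = √(2 + 4) = √6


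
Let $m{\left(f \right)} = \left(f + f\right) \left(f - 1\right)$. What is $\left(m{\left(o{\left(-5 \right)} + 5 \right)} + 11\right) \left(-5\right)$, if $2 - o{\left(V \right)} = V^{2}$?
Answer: $-3475$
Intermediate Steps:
$o{\left(V \right)} = 2 - V^{2}$
$m{\left(f \right)} = 2 f \left(-1 + f\right)$
$\left(m{\left(o{\left(-5 \right)} + 5 \right)} + 11\right) \left(-5\right) = \left(2 \left(\left(2 - \left(-5\right)^{2}\right) + 5\right) \left(-1 + \left(\left(2 - \left(-5\right)^{2}\right) + 5\right)\right) + 11\right) \left(-5\right) = \left(2 \left(\left(2 - 25\right) + 5\right) \left(-1 + \left(\left(2 - 25\right) + 5\right)\right) + 11\right) \left(-5\right) = \left(2 \left(-23 + 5\right) \left(-1 + \left(-23 + 5\right)\right) + 11\right) \left(-5\right) = \left(2 \left(-18\right) \left(-1 - 18\right) + 11\right) \left(-5\right) = \left(2 \left(-18\right) \left(-19\right) + 11\right) \left(-5\right) = \left(684 + 11\right) \left(-5\right) = 695 \left(-5\right) = -3475$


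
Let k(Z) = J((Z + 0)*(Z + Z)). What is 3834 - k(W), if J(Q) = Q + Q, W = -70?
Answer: -15766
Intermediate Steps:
J(Q) = 2*Q
k(Z) = 4*Z² (k(Z) = 2*((Z + 0)*(Z + Z)) = 2*(Z*(2*Z)) = 2*(2*Z²) = 4*Z²)
3834 - k(W) = 3834 - 4*(-70)² = 3834 - 4*4900 = 3834 - 1*19600 = 3834 - 19600 = -15766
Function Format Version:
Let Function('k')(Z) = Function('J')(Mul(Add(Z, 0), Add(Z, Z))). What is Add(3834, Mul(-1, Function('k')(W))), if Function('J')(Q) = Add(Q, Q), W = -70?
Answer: -15766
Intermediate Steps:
Function('J')(Q) = Mul(2, Q)
Function('k')(Z) = Mul(4, Pow(Z, 2)) (Function('k')(Z) = Mul(2, Mul(Add(Z, 0), Add(Z, Z))) = Mul(2, Mul(Z, Mul(2, Z))) = Mul(2, Mul(2, Pow(Z, 2))) = Mul(4, Pow(Z, 2)))
Add(3834, Mul(-1, Function('k')(W))) = Add(3834, Mul(-1, Mul(4, Pow(-70, 2)))) = Add(3834, Mul(-1, Mul(4, 4900))) = Add(3834, Mul(-1, 19600)) = Add(3834, -19600) = -15766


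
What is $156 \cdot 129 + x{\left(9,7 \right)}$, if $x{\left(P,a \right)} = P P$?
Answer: $20205$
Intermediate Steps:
$x{\left(P,a \right)} = P^{2}$
$156 \cdot 129 + x{\left(9,7 \right)} = 156 \cdot 129 + 9^{2} = 20124 + 81 = 20205$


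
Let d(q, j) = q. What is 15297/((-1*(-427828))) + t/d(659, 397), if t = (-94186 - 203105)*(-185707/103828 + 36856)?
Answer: -30418135749656312199/1829570397491 ≈ -1.6626e+7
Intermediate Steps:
t = -1137583732343751/103828 (t = -297291*(-185707*1/103828 + 36856) = -297291*(-185707/103828 + 36856) = -297291*3826499061/103828 = -1137583732343751/103828 ≈ -1.0956e+10)
15297/((-1*(-427828))) + t/d(659, 397) = 15297/((-1*(-427828))) - 1137583732343751/103828/659 = 15297/427828 - 1137583732343751/103828*1/659 = 15297*(1/427828) - 1137583732343751/68422652 = 15297/427828 - 1137583732343751/68422652 = -30418135749656312199/1829570397491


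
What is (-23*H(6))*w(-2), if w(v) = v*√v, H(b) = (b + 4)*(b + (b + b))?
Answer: 8280*I*√2 ≈ 11710.0*I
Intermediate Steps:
H(b) = 3*b*(4 + b) (H(b) = (4 + b)*(b + 2*b) = (4 + b)*(3*b) = 3*b*(4 + b))
w(v) = v^(3/2)
(-23*H(6))*w(-2) = (-69*6*(4 + 6))*(-2)^(3/2) = (-69*6*10)*(-2*I*√2) = (-23*180)*(-2*I*√2) = -(-8280)*I*√2 = 8280*I*√2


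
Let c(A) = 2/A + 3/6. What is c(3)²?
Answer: 49/36 ≈ 1.3611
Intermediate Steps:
c(A) = ½ + 2/A (c(A) = 2/A + 3*(⅙) = 2/A + ½ = ½ + 2/A)
c(3)² = ((½)*(4 + 3)/3)² = ((½)*(⅓)*7)² = (7/6)² = 49/36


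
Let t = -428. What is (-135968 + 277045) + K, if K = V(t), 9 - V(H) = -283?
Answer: 141369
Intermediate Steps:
V(H) = 292 (V(H) = 9 - 1*(-283) = 9 + 283 = 292)
K = 292
(-135968 + 277045) + K = (-135968 + 277045) + 292 = 141077 + 292 = 141369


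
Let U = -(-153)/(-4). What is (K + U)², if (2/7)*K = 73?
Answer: 755161/16 ≈ 47198.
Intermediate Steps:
K = 511/2 (K = (7/2)*73 = 511/2 ≈ 255.50)
U = -153/4 (U = -(-153)*(-1)/4 = -17*9/4 = -153/4 ≈ -38.250)
(K + U)² = (511/2 - 153/4)² = (869/4)² = 755161/16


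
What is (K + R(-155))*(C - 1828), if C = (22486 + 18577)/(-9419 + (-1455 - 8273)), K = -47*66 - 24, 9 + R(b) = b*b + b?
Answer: -726591287565/19147 ≈ -3.7948e+7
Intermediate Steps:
R(b) = -9 + b + b² (R(b) = -9 + (b*b + b) = -9 + (b² + b) = -9 + (b + b²) = -9 + b + b²)
K = -3126 (K = -3102 - 24 = -3126)
C = -41063/19147 (C = 41063/(-9419 - 9728) = 41063/(-19147) = 41063*(-1/19147) = -41063/19147 ≈ -2.1446)
(K + R(-155))*(C - 1828) = (-3126 + (-9 - 155 + (-155)²))*(-41063/19147 - 1828) = (-3126 + (-9 - 155 + 24025))*(-35041779/19147) = (-3126 + 23861)*(-35041779/19147) = 20735*(-35041779/19147) = -726591287565/19147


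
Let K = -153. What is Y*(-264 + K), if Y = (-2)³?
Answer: 3336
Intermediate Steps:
Y = -8
Y*(-264 + K) = -8*(-264 - 153) = -8*(-417) = 3336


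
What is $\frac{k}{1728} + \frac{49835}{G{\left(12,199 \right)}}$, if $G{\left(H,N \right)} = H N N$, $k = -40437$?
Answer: $- \frac{59043311}{2534464} \approx -23.296$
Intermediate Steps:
$G{\left(H,N \right)} = H N^{2}$
$\frac{k}{1728} + \frac{49835}{G{\left(12,199 \right)}} = - \frac{40437}{1728} + \frac{49835}{12 \cdot 199^{2}} = \left(-40437\right) \frac{1}{1728} + \frac{49835}{12 \cdot 39601} = - \frac{4493}{192} + \frac{49835}{475212} = - \frac{59043311}{2534464}$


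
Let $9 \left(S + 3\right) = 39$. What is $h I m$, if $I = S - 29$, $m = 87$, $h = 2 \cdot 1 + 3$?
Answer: $-12035$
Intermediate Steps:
$S = \frac{4}{3}$ ($S = -3 + \frac{1}{9} \cdot 39 = -3 + \frac{13}{3} = \frac{4}{3} \approx 1.3333$)
$h = 5$ ($h = 2 + 3 = 5$)
$I = - \frac{83}{3}$ ($I = \frac{4}{3} - 29 = - \frac{83}{3} \approx -27.667$)
$h I m = 5 \left(- \frac{83}{3}\right) 87 = \left(- \frac{415}{3}\right) 87 = -12035$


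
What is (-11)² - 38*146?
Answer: -5427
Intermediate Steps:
(-11)² - 38*146 = 121 - 5548 = -5427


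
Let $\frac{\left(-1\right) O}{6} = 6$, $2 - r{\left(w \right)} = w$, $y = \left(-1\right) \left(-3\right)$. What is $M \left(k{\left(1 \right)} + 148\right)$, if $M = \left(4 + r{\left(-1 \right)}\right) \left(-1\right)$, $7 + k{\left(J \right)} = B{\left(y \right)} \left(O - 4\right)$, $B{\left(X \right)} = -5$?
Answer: $-2387$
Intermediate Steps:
$y = 3$
$r{\left(w \right)} = 2 - w$
$O = -36$ ($O = \left(-6\right) 6 = -36$)
$k{\left(J \right)} = 193$ ($k{\left(J \right)} = -7 - 5 \left(-36 - 4\right) = -7 - -200 = -7 + 200 = 193$)
$M = -7$ ($M = \left(4 + \left(2 - -1\right)\right) \left(-1\right) = \left(4 + \left(2 + 1\right)\right) \left(-1\right) = \left(4 + 3\right) \left(-1\right) = 7 \left(-1\right) = -7$)
$M \left(k{\left(1 \right)} + 148\right) = - 7 \left(193 + 148\right) = \left(-7\right) 341 = -2387$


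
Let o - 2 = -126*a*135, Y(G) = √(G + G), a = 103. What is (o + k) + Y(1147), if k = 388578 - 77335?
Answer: -1440785 + √2294 ≈ -1.4407e+6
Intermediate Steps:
Y(G) = √2*√G (Y(G) = √(2*G) = √2*√G)
o = -1752028 (o = 2 - 126*103*135 = 2 - 12978*135 = 2 - 1752030 = -1752028)
k = 311243
(o + k) + Y(1147) = (-1752028 + 311243) + √2*√1147 = -1440785 + √2294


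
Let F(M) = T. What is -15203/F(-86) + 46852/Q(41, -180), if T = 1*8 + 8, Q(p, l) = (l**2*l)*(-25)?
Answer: -17317161331/18225000 ≈ -950.19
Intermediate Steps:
Q(p, l) = -25*l**3 (Q(p, l) = l**3*(-25) = -25*l**3)
T = 16 (T = 8 + 8 = 16)
F(M) = 16
-15203/F(-86) + 46852/Q(41, -180) = -15203/16 + 46852/((-25*(-180)**3)) = -15203*1/16 + 46852/((-25*(-5832000))) = -15203/16 + 46852/145800000 = -15203/16 + 46852*(1/145800000) = -15203/16 + 11713/36450000 = -17317161331/18225000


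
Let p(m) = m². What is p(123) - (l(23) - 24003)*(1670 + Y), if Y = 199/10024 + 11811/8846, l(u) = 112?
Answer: 253004074498281/6333736 ≈ 3.9945e+7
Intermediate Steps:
Y = 60076909/44336152 (Y = 199*(1/10024) + 11811*(1/8846) = 199/10024 + 11811/8846 = 60076909/44336152 ≈ 1.3550)
p(123) - (l(23) - 24003)*(1670 + Y) = 123² - (112 - 24003)*(1670 + 60076909/44336152) = 15129 - (-23891)*74101450749/44336152 = 15129 - 1*(-252908251406337/6333736) = 15129 + 252908251406337/6333736 = 253004074498281/6333736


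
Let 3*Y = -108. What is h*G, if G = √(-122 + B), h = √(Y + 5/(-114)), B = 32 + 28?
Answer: -√7260603/57 ≈ -47.273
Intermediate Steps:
Y = -36 (Y = (⅓)*(-108) = -36)
B = 60
h = I*√468426/114 (h = √(-36 + 5/(-114)) = √(-36 + 5*(-1/114)) = √(-36 - 5/114) = √(-4109/114) = I*√468426/114 ≈ 6.0037*I)
G = I*√62 (G = √(-122 + 60) = √(-62) = I*√62 ≈ 7.874*I)
h*G = (I*√468426/114)*(I*√62) = -√7260603/57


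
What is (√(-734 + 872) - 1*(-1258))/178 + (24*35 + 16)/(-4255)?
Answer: 2600211/378695 + √138/178 ≈ 6.9322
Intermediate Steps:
(√(-734 + 872) - 1*(-1258))/178 + (24*35 + 16)/(-4255) = (√138 + 1258)*(1/178) + (840 + 16)*(-1/4255) = (1258 + √138)*(1/178) + 856*(-1/4255) = (629/89 + √138/178) - 856/4255 = 2600211/378695 + √138/178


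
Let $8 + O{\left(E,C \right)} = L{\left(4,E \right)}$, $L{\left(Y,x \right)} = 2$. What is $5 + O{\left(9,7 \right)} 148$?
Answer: $-883$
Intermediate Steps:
$O{\left(E,C \right)} = -6$ ($O{\left(E,C \right)} = -8 + 2 = -6$)
$5 + O{\left(9,7 \right)} 148 = 5 - 888 = -883$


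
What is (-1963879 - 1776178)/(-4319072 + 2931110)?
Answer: 3740057/1387962 ≈ 2.6946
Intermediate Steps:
(-1963879 - 1776178)/(-4319072 + 2931110) = -3740057/(-1387962) = -3740057*(-1/1387962) = 3740057/1387962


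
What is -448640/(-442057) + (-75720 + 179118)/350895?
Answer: 67711114162/51705197005 ≈ 1.3096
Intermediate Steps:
-448640/(-442057) + (-75720 + 179118)/350895 = -448640*(-1/442057) + 103398*(1/350895) = 448640/442057 + 34466/116965 = 67711114162/51705197005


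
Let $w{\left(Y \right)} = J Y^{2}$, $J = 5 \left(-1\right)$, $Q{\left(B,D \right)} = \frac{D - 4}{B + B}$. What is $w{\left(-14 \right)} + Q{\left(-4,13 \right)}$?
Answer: $- \frac{7849}{8} \approx -981.13$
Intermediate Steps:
$Q{\left(B,D \right)} = \frac{-4 + D}{2 B}$
$J = -5$
$w{\left(Y \right)} = - 5 Y^{2}$
$w{\left(-14 \right)} + Q{\left(-4,13 \right)} = - 5 \left(-14\right)^{2} + \frac{-4 + 13}{2 \left(-4\right)} = \left(-5\right) 196 + \frac{1}{2} \left(- \frac{1}{4}\right) 9 = -980 - \frac{9}{8} = - \frac{7849}{8}$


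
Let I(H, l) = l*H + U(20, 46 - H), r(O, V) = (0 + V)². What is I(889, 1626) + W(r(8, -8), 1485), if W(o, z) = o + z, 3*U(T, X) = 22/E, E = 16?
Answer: 34729523/24 ≈ 1.4471e+6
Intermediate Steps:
r(O, V) = V²
U(T, X) = 11/24 (U(T, X) = (22/16)/3 = (22*(1/16))/3 = (⅓)*(11/8) = 11/24)
I(H, l) = 11/24 + H*l (I(H, l) = l*H + 11/24 = H*l + 11/24 = 11/24 + H*l)
I(889, 1626) + W(r(8, -8), 1485) = (11/24 + 889*1626) + ((-8)² + 1485) = (11/24 + 1445514) + (64 + 1485) = 34692347/24 + 1549 = 34729523/24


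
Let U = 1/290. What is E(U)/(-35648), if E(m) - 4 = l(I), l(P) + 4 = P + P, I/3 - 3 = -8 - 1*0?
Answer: 15/17824 ≈ 0.00084156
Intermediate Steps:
U = 1/290 ≈ 0.0034483
I = -15 (I = 9 + 3*(-8 - 1*0) = 9 + 3*(-8 + 0) = 9 + 3*(-8) = 9 - 24 = -15)
l(P) = -4 + 2*P (l(P) = -4 + (P + P) = -4 + 2*P)
E(m) = -30 (E(m) = 4 + (-4 + 2*(-15)) = 4 + (-4 - 30) = 4 - 34 = -30)
E(U)/(-35648) = -30/(-35648) = -30*(-1/35648) = 15/17824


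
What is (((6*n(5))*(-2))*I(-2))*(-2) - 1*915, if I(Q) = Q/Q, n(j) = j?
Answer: -795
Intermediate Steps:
I(Q) = 1
(((6*n(5))*(-2))*I(-2))*(-2) - 1*915 = (((6*5)*(-2))*1)*(-2) - 1*915 = ((30*(-2))*1)*(-2) - 915 = -60*1*(-2) - 915 = -60*(-2) - 915 = 120 - 915 = -795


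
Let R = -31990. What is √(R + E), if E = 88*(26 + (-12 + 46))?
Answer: I*√26710 ≈ 163.43*I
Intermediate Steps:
E = 5280 (E = 88*(26 + 34) = 88*60 = 5280)
√(R + E) = √(-31990 + 5280) = √(-26710) = I*√26710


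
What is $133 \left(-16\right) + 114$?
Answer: $-2014$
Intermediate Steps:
$133 \left(-16\right) + 114 = -2128 + 114 = -2014$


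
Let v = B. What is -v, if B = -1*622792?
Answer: 622792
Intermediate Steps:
B = -622792
v = -622792
-v = -1*(-622792) = 622792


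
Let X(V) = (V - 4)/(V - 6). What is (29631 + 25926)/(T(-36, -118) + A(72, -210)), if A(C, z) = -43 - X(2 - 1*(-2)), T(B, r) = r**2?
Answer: 18519/4627 ≈ 4.0024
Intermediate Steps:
X(V) = (-4 + V)/(-6 + V)
A(C, z) = -43 (A(C, z) = -43 - (-4 + (2 - 1*(-2)))/(-6 + (2 - 1*(-2))) = -43 - (-4 + (2 + 2))/(-6 + (2 + 2)) = -43 - (-4 + 4)/(-6 + 4) = -43 - 0/(-2) = -43 - (-1)*0/2 = -43 - 1*0 = -43 + 0 = -43)
(29631 + 25926)/(T(-36, -118) + A(72, -210)) = (29631 + 25926)/((-118)**2 - 43) = 55557/(13924 - 43) = 55557/13881 = 55557*(1/13881) = 18519/4627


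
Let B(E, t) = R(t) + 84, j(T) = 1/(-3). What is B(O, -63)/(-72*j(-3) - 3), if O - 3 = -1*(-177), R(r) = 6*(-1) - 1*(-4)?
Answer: 82/21 ≈ 3.9048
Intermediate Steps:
j(T) = -⅓
R(r) = -2 (R(r) = -6 + 4 = -2)
O = 180 (O = 3 - 1*(-177) = 3 + 177 = 180)
B(E, t) = 82 (B(E, t) = -2 + 84 = 82)
B(O, -63)/(-72*j(-3) - 3) = 82/(-72*(-⅓) - 3) = 82/(24 - 3) = 82/21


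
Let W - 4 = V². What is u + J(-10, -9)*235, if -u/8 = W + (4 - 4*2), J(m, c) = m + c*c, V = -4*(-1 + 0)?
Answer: 16557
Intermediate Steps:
V = 4 (V = -4*(-1) = 4)
W = 20 (W = 4 + 4² = 4 + 16 = 20)
J(m, c) = m + c²
u = -128 (u = -8*(20 + (4 - 4*2)) = -8*(20 + (4 - 8)) = -8*(20 - 4) = -8*16 = -128)
u + J(-10, -9)*235 = -128 + (-10 + (-9)²)*235 = -128 + (-10 + 81)*235 = -128 + 71*235 = -128 + 16685 = 16557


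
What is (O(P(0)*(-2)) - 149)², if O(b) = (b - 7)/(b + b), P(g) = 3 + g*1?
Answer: 3150625/144 ≈ 21879.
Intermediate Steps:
P(g) = 3 + g
O(b) = (-7 + b)/(2*b) (O(b) = (-7 + b)/((2*b)) = (-7 + b)*(1/(2*b)) = (-7 + b)/(2*b))
(O(P(0)*(-2)) - 149)² = ((-7 + (3 + 0)*(-2))/(2*(((3 + 0)*(-2)))) - 149)² = ((-7 + 3*(-2))/(2*((3*(-2)))) - 149)² = ((½)*(-7 - 6)/(-6) - 149)² = ((½)*(-⅙)*(-13) - 149)² = (13/12 - 149)² = (-1775/12)² = 3150625/144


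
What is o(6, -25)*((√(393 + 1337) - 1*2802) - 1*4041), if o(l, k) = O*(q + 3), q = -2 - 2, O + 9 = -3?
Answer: -82116 + 12*√1730 ≈ -81617.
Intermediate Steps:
O = -12 (O = -9 - 3 = -12)
q = -4
o(l, k) = 12 (o(l, k) = -12*(-4 + 3) = -12*(-1) = 12)
o(6, -25)*((√(393 + 1337) - 1*2802) - 1*4041) = 12*((√(393 + 1337) - 1*2802) - 1*4041) = 12*((√1730 - 2802) - 4041) = 12*((-2802 + √1730) - 4041) = 12*(-6843 + √1730) = -82116 + 12*√1730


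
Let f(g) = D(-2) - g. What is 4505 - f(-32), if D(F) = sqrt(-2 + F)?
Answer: 4473 - 2*I ≈ 4473.0 - 2.0*I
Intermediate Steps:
f(g) = -g + 2*I (f(g) = sqrt(-2 - 2) - g = sqrt(-4) - g = 2*I - g = -g + 2*I)
4505 - f(-32) = 4505 - (-1*(-32) + 2*I) = 4505 - (32 + 2*I) = 4505 + (-32 - 2*I) = 4473 - 2*I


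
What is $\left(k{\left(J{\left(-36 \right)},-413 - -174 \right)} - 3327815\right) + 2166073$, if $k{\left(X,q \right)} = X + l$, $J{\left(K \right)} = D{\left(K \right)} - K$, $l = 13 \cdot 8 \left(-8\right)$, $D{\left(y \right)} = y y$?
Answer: $-1161242$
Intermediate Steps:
$D{\left(y \right)} = y^{2}$
$l = -832$ ($l = 104 \left(-8\right) = -832$)
$J{\left(K \right)} = K^{2} - K$
$k{\left(X,q \right)} = -832 + X$ ($k{\left(X,q \right)} = X - 832 = -832 + X$)
$\left(k{\left(J{\left(-36 \right)},-413 - -174 \right)} - 3327815\right) + 2166073 = \left(\left(-832 - 36 \left(-1 - 36\right)\right) - 3327815\right) + 2166073 = \left(\left(-832 - -1332\right) - 3327815\right) + 2166073 = \left(\left(-832 + 1332\right) - 3327815\right) + 2166073 = \left(500 - 3327815\right) + 2166073 = -3327315 + 2166073 = -1161242$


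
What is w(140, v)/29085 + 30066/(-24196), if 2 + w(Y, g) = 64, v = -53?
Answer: -436484729/351870330 ≈ -1.2405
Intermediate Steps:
w(Y, g) = 62 (w(Y, g) = -2 + 64 = 62)
w(140, v)/29085 + 30066/(-24196) = 62/29085 + 30066/(-24196) = 62*(1/29085) + 30066*(-1/24196) = 62/29085 - 15033/12098 = -436484729/351870330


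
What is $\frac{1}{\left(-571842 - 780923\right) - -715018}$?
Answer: $- \frac{1}{637747} \approx -1.568 \cdot 10^{-6}$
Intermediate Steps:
$\frac{1}{\left(-571842 - 780923\right) - -715018} = \frac{1}{-1352765 + \left(-1282 + 716300\right)} = \frac{1}{-1352765 + 715018} = \frac{1}{-637747} = - \frac{1}{637747}$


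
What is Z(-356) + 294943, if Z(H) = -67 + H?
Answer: 294520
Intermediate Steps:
Z(-356) + 294943 = (-67 - 356) + 294943 = -423 + 294943 = 294520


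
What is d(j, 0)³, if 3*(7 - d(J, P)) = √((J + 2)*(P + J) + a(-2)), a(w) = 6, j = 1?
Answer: 216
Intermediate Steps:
d(J, P) = 7 - √(6 + (2 + J)*(J + P))/3 (d(J, P) = 7 - √((J + 2)*(P + J) + 6)/3 = 7 - √((2 + J)*(J + P) + 6)/3 = 7 - √(6 + (2 + J)*(J + P))/3)
d(j, 0)³ = (7 - √(6 + 1² + 2*1 + 2*0 + 1*0)/3)³ = (7 - √(6 + 1 + 2 + 0 + 0)/3)³ = (7 - √9/3)³ = (7 - ⅓*3)³ = (7 - 1)³ = 6³ = 216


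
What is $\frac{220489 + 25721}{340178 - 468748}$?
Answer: $- \frac{24621}{12857} \approx -1.915$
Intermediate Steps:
$\frac{220489 + 25721}{340178 - 468748} = \frac{246210}{-128570} = 246210 \left(- \frac{1}{128570}\right) = - \frac{24621}{12857}$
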